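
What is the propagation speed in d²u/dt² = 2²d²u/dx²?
Speed = 2. Information travels along characteristics x = x₀ ± 2t.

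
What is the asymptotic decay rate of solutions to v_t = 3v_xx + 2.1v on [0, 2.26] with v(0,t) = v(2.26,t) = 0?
Eigenvalues: λₙ = 3n²π²/2.26² - 2.1.
First three modes:
  n=1: λ₁ = 3π²/2.26² - 2.1 ≈ 3.697
  n=2: λ₂ = 12π²/2.26² - 2.1 ≈ 21.088
  n=3: λ₃ = 27π²/2.26² - 2.1 ≈ 50.073
Since 3π²/2.26² ≈ 5.797 > 2.1, all λₙ > 0.
The n=1 mode decays slowest → dominates as t → ∞.
Asymptotic: v ~ c₁ sin(πx/2.26) e^{-λ₁t} with decay rate λ₁ ≈ 3.697.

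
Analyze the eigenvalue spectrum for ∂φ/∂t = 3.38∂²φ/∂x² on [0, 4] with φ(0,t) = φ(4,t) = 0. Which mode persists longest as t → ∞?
Eigenvalues: λₙ = 3.38n²π²/4².
First three modes:
  n=1: λ₁ = 3.38π²/4² ≈ 2.085
  n=2: λ₂ = 13.52π²/4² ≈ 8.34 (4× faster decay)
  n=3: λ₃ = 30.42π²/4² ≈ 18.765 (9× faster decay)
As t → ∞, higher modes decay exponentially faster. The n=1 mode dominates: φ ~ c₁ sin(πx/4) e^{-λ₁t}.
Decay rate: λ₁ = 3.38π²/4² ≈ 2.085.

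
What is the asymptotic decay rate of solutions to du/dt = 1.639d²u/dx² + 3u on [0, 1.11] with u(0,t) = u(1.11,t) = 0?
Eigenvalues: λₙ = 1.639n²π²/1.11² - 3.
First three modes:
  n=1: λ₁ = 1.639π²/1.11² - 3 ≈ 10.129
  n=2: λ₂ = 6.556π²/1.11² - 3 ≈ 49.516
  n=3: λ₃ = 14.751π²/1.11² - 3 ≈ 115.161
Since 1.639π²/1.11² ≈ 13.129 > 3, all λₙ > 0.
The n=1 mode decays slowest → dominates as t → ∞.
Asymptotic: u ~ c₁ sin(πx/1.11) e^{-λ₁t} with decay rate λ₁ ≈ 10.129.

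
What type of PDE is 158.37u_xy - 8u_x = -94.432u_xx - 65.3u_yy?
Rewriting in standard form: 94.432u_xx + 158.37u_xy + 65.3u_yy - 8u_x = 0. With A = 94.432, B = 158.37, C = 65.3, the discriminant is 415.4185. This is a hyperbolic PDE.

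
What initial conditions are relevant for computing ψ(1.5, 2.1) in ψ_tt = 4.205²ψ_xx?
Domain of dependence: [-7.3305, 10.3305]. Signals travel at speed 4.205, so data within |x - 1.5| ≤ 4.205·2.1 = 8.8305 can reach the point.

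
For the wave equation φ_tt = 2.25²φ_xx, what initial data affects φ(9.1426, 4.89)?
Domain of dependence: [-1.8599, 20.1451]. Signals travel at speed 2.25, so data within |x - 9.1426| ≤ 2.25·4.89 = 11.0025 can reach the point.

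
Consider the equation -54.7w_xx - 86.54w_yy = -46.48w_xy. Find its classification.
Rewriting in standard form: -54.7w_xx + 46.48w_xy - 86.54w_yy = 0. Elliptic. (A = -54.7, B = 46.48, C = -86.54 gives B² - 4AC = -16774.5616.)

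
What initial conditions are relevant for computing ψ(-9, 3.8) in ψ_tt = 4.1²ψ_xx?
Domain of dependence: [-24.58, 6.58]. Signals travel at speed 4.1, so data within |x - -9| ≤ 4.1·3.8 = 15.58 can reach the point.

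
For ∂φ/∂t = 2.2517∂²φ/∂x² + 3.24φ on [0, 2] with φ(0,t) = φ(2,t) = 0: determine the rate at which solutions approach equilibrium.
Eigenvalues: λₙ = 2.2517n²π²/2² - 3.24.
First three modes:
  n=1: λ₁ = 2.2517π²/2² - 3.24 ≈ 2.316
  n=2: λ₂ = 9.0068π²/2² - 3.24 ≈ 18.983
  n=3: λ₃ = 20.2653π²/2² - 3.24 ≈ 46.763
Since 2.2517π²/2² ≈ 5.556 > 3.24, all λₙ > 0.
The n=1 mode decays slowest → dominates as t → ∞.
Asymptotic: φ ~ c₁ sin(πx/2) e^{-λ₁t} with decay rate λ₁ ≈ 2.316.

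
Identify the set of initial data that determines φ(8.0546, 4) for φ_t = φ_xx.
The entire real line. The heat equation has infinite propagation speed: any initial disturbance instantly affects all points (though exponentially small far away).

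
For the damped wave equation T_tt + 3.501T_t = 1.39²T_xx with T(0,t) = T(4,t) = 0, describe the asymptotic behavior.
T → 0. Damping (γ=3.501) dissipates energy; oscillations decay exponentially.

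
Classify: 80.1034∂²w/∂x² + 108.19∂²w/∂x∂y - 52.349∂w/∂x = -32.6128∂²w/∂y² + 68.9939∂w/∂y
Rewriting in standard form: 80.1034∂²w/∂x² + 108.19∂²w/∂x∂y + 32.6128∂²w/∂y² - 52.349∂w/∂x - 68.9939∂w/∂y = 0. Hyperbolic (discriminant = 1255.49144592).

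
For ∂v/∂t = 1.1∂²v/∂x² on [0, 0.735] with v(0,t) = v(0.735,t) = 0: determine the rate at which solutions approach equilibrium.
Eigenvalues: λₙ = 1.1n²π²/0.735².
First three modes:
  n=1: λ₁ = 1.1π²/0.735² ≈ 20.096
  n=2: λ₂ = 4.4π²/0.735² ≈ 80.386 (4× faster decay)
  n=3: λ₃ = 9.9π²/0.735² ≈ 180.867 (9× faster decay)
As t → ∞, higher modes decay exponentially faster. The n=1 mode dominates: v ~ c₁ sin(πx/0.735) e^{-λ₁t}.
Decay rate: λ₁ = 1.1π²/0.735² ≈ 20.096.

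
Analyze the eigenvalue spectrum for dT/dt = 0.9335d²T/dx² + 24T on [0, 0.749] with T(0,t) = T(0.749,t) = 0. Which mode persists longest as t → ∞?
Eigenvalues: λₙ = 0.9335n²π²/0.749² - 24.
First three modes:
  n=1: λ₁ = 0.9335π²/0.749² - 24 ≈ -7.577
  n=2: λ₂ = 3.734π²/0.749² - 24 ≈ 41.692
  n=3: λ₃ = 8.4015π²/0.749² - 24 ≈ 123.806
Since 0.9335π²/0.749² ≈ 16.423 < 24, λ₁ < 0.
The n=1 mode grows fastest (−λₙ is largest for n=1) → dominates.
Asymptotic: T ~ c₁ sin(πx/0.749) e^{7.577t} (exponential growth at rate −λ₁ ≈ 7.577).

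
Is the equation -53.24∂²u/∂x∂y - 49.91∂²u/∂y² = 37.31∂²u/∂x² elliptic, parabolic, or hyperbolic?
Rewriting in standard form: -37.31∂²u/∂x² - 53.24∂²u/∂x∂y - 49.91∂²u/∂y² = 0. Computing B² - 4AC with A = -37.31, B = -53.24, C = -49.91: discriminant = -4614.0708 (negative). Answer: elliptic.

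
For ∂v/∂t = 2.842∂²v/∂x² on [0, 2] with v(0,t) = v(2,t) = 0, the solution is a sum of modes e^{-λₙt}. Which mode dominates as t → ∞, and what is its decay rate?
Eigenvalues: λₙ = 2.842n²π²/2².
First three modes:
  n=1: λ₁ = 2.842π²/2² ≈ 7.012
  n=2: λ₂ = 11.368π²/2² ≈ 28.049 (4× faster decay)
  n=3: λ₃ = 25.578π²/2² ≈ 63.111 (9× faster decay)
As t → ∞, higher modes decay exponentially faster. The n=1 mode dominates: v ~ c₁ sin(πx/2) e^{-λ₁t}.
Decay rate: λ₁ = 2.842π²/2² ≈ 7.012.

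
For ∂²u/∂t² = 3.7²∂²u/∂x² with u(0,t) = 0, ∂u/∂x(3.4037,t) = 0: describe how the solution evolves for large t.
u oscillates (no decay). Energy is conserved; the solution oscillates indefinitely as standing waves.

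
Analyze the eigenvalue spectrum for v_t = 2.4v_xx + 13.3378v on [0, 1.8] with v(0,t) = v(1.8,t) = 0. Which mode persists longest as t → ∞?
Eigenvalues: λₙ = 2.4n²π²/1.8² - 13.3378.
First three modes:
  n=1: λ₁ = 2.4π²/1.8² - 13.3378 ≈ -6.027
  n=2: λ₂ = 9.6π²/1.8² - 13.3378 ≈ 15.905
  n=3: λ₃ = 21.6π²/1.8² - 13.3378 ≈ 52.46
Since 2.4π²/1.8² ≈ 7.311 < 13.3378, λ₁ < 0.
The n=1 mode grows fastest (−λₙ is largest for n=1) → dominates.
Asymptotic: v ~ c₁ sin(πx/1.8) e^{6.027t} (exponential growth at rate −λ₁ ≈ 6.027).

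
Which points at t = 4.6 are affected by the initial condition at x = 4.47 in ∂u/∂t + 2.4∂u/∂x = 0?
At x = 15.51. The characteristic carries data from (4.47, 0) to (15.51, 4.6).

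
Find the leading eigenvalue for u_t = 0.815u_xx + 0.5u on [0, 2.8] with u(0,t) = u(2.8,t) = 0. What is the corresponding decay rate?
Eigenvalues: λₙ = 0.815n²π²/2.8² - 0.5.
First three modes:
  n=1: λ₁ = 0.815π²/2.8² - 0.5 ≈ 0.526
  n=2: λ₂ = 3.26π²/2.8² - 0.5 ≈ 3.604
  n=3: λ₃ = 7.335π²/2.8² - 0.5 ≈ 8.734
Since 0.815π²/2.8² ≈ 1.026 > 0.5, all λₙ > 0.
The n=1 mode decays slowest → dominates as t → ∞.
Asymptotic: u ~ c₁ sin(πx/2.8) e^{-λ₁t} with decay rate λ₁ ≈ 0.526.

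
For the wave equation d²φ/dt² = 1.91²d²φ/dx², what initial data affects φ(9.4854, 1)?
Domain of dependence: [7.5754, 11.3954]. Signals travel at speed 1.91, so data within |x - 9.4854| ≤ 1.91·1 = 1.91 can reach the point.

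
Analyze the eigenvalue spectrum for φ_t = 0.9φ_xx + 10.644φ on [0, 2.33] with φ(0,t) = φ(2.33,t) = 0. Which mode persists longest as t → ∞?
Eigenvalues: λₙ = 0.9n²π²/2.33² - 10.644.
First three modes:
  n=1: λ₁ = 0.9π²/2.33² - 10.644 ≈ -9.008
  n=2: λ₂ = 3.6π²/2.33² - 10.644 ≈ -4.099
  n=3: λ₃ = 8.1π²/2.33² - 10.644 ≈ 4.082
Since 0.9π²/2.33² ≈ 1.636 < 10.644, λ₁ < 0.
The n=1 mode grows fastest (−λₙ is largest for n=1) → dominates.
Asymptotic: φ ~ c₁ sin(πx/2.33) e^{9.008t} (exponential growth at rate −λ₁ ≈ 9.008).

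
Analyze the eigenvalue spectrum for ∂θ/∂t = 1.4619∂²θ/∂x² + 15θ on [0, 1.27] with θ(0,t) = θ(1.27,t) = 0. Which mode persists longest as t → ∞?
Eigenvalues: λₙ = 1.4619n²π²/1.27² - 15.
First three modes:
  n=1: λ₁ = 1.4619π²/1.27² - 15 ≈ -6.054
  n=2: λ₂ = 5.8476π²/1.27² - 15 ≈ 20.782
  n=3: λ₃ = 13.1571π²/1.27² - 15 ≈ 65.51
Since 1.4619π²/1.27² ≈ 8.946 < 15, λ₁ < 0.
The n=1 mode grows fastest (−λₙ is largest for n=1) → dominates.
Asymptotic: θ ~ c₁ sin(πx/1.27) e^{6.054t} (exponential growth at rate −λ₁ ≈ 6.054).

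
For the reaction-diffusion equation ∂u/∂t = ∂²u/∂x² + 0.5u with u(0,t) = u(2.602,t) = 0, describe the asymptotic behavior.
u → 0. Diffusion dominates reaction (r=0.5 < κπ²/L²≈1.46); solution decays.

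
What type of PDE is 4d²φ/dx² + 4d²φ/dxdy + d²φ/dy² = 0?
With A = 4, B = 4, C = 1, the discriminant is 0. This is a parabolic PDE.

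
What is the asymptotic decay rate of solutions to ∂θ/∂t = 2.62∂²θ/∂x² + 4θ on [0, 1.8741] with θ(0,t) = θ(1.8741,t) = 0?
Eigenvalues: λₙ = 2.62n²π²/1.8741² - 4.
First three modes:
  n=1: λ₁ = 2.62π²/1.8741² - 4 ≈ 3.362
  n=2: λ₂ = 10.48π²/1.8741² - 4 ≈ 25.449
  n=3: λ₃ = 23.58π²/1.8741² - 4 ≈ 62.261
Since 2.62π²/1.8741² ≈ 7.362 > 4, all λₙ > 0.
The n=1 mode decays slowest → dominates as t → ∞.
Asymptotic: θ ~ c₁ sin(πx/1.8741) e^{-λ₁t} with decay rate λ₁ ≈ 3.362.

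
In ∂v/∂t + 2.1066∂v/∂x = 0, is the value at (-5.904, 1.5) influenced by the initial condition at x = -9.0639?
Yes. The characteristic through (-5.904, 1.5) passes through x = -9.0639.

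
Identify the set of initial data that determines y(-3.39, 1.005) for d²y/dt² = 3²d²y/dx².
Domain of dependence: [-6.405, -0.375]. Signals travel at speed 3, so data within |x - -3.39| ≤ 3·1.005 = 3.015 can reach the point.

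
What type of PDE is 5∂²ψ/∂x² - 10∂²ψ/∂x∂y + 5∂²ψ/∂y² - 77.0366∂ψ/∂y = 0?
With A = 5, B = -10, C = 5, the discriminant is 0. This is a parabolic PDE.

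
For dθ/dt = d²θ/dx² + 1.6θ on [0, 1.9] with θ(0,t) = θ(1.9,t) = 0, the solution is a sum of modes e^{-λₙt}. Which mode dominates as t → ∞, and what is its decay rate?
Eigenvalues: λₙ = n²π²/1.9² - 1.6.
First three modes:
  n=1: λ₁ = π²/1.9² - 1.6 ≈ 1.134
  n=2: λ₂ = 4π²/1.9² - 1.6 ≈ 9.336
  n=3: λ₃ = 9π²/1.9² - 1.6 ≈ 23.006
Since π²/1.9² ≈ 2.734 > 1.6, all λₙ > 0.
The n=1 mode decays slowest → dominates as t → ∞.
Asymptotic: θ ~ c₁ sin(πx/1.9) e^{-λ₁t} with decay rate λ₁ ≈ 1.134.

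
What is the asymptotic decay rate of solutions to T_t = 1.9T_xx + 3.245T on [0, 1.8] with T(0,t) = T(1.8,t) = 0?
Eigenvalues: λₙ = 1.9n²π²/1.8² - 3.245.
First three modes:
  n=1: λ₁ = 1.9π²/1.8² - 3.245 ≈ 2.543
  n=2: λ₂ = 7.6π²/1.8² - 3.245 ≈ 19.906
  n=3: λ₃ = 17.1π²/1.8² - 3.245 ≈ 48.845
Since 1.9π²/1.8² ≈ 5.788 > 3.245, all λₙ > 0.
The n=1 mode decays slowest → dominates as t → ∞.
Asymptotic: T ~ c₁ sin(πx/1.8) e^{-λ₁t} with decay rate λ₁ ≈ 2.543.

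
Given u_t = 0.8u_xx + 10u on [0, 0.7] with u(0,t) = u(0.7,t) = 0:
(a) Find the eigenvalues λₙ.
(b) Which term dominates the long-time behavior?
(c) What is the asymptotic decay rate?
Eigenvalues: λₙ = 0.8n²π²/0.7² - 10.
First three modes:
  n=1: λ₁ = 0.8π²/0.7² - 10 ≈ 6.114
  n=2: λ₂ = 3.2π²/0.7² - 10 ≈ 54.455
  n=3: λ₃ = 7.2π²/0.7² - 10 ≈ 135.023
Since 0.8π²/0.7² ≈ 16.114 > 10, all λₙ > 0.
The n=1 mode decays slowest → dominates as t → ∞.
Asymptotic: u ~ c₁ sin(πx/0.7) e^{-λ₁t} with decay rate λ₁ ≈ 6.114.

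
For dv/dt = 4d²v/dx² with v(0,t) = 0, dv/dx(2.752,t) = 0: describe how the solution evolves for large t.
v → 0. Heat escapes through the Dirichlet boundary.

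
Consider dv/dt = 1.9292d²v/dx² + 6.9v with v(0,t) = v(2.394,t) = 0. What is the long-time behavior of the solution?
As t → ∞, v grows unboundedly. Reaction dominates diffusion (r=6.9 > κπ²/L²≈3.32); solution grows exponentially.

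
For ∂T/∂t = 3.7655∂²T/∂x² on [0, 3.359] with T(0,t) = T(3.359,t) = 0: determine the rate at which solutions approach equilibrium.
Eigenvalues: λₙ = 3.7655n²π²/3.359².
First three modes:
  n=1: λ₁ = 3.7655π²/3.359² ≈ 3.294
  n=2: λ₂ = 15.062π²/3.359² ≈ 13.175 (4× faster decay)
  n=3: λ₃ = 33.8895π²/3.359² ≈ 29.645 (9× faster decay)
As t → ∞, higher modes decay exponentially faster. The n=1 mode dominates: T ~ c₁ sin(πx/3.359) e^{-λ₁t}.
Decay rate: λ₁ = 3.7655π²/3.359² ≈ 3.294.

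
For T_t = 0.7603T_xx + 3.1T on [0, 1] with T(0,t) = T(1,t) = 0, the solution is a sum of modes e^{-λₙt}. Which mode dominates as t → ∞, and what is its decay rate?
Eigenvalues: λₙ = 0.7603n²π²/1² - 3.1.
First three modes:
  n=1: λ₁ = 0.7603π² - 3.1 ≈ 4.404
  n=2: λ₂ = 3.0412π² - 3.1 ≈ 26.915
  n=3: λ₃ = 6.8427π² - 3.1 ≈ 64.435
Since 0.7603π² ≈ 7.504 > 3.1, all λₙ > 0.
The n=1 mode decays slowest → dominates as t → ∞.
Asymptotic: T ~ c₁ sin(πx/1) e^{-λ₁t} with decay rate λ₁ ≈ 4.404.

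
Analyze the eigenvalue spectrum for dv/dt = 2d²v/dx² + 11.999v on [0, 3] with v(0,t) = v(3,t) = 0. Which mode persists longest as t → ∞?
Eigenvalues: λₙ = 2n²π²/3² - 11.999.
First three modes:
  n=1: λ₁ = 2π²/3² - 11.999 ≈ -9.806
  n=2: λ₂ = 8π²/3² - 11.999 ≈ -3.226
  n=3: λ₃ = 18π²/3² - 11.999 ≈ 7.74
Since 2π²/3² ≈ 2.193 < 11.999, λ₁ < 0.
The n=1 mode grows fastest (−λₙ is largest for n=1) → dominates.
Asymptotic: v ~ c₁ sin(πx/3) e^{9.806t} (exponential growth at rate −λ₁ ≈ 9.806).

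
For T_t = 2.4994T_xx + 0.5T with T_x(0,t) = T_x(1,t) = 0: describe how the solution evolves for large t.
T grows unboundedly. With Neumann BCs the constant mode has diffusion eigenvalue 0, so any r > 0 makes it grow like e^(0.5t); solution grows exponentially.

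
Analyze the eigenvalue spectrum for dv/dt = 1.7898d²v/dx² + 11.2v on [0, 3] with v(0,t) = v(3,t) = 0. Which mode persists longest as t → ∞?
Eigenvalues: λₙ = 1.7898n²π²/3² - 11.2.
First three modes:
  n=1: λ₁ = 1.7898π²/3² - 11.2 ≈ -9.237
  n=2: λ₂ = 7.1592π²/3² - 11.2 ≈ -3.349
  n=3: λ₃ = 16.1082π²/3² - 11.2 ≈ 6.465
Since 1.7898π²/3² ≈ 1.963 < 11.2, λ₁ < 0.
The n=1 mode grows fastest (−λₙ is largest for n=1) → dominates.
Asymptotic: v ~ c₁ sin(πx/3) e^{9.237t} (exponential growth at rate −λ₁ ≈ 9.237).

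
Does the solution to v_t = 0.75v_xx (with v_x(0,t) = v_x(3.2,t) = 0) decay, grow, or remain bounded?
v → constant (steady state). Heat is conserved (no flux at boundaries); solution approaches the spatial average.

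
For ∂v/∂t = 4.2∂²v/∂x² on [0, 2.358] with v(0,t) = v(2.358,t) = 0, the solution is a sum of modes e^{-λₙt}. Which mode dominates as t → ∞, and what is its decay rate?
Eigenvalues: λₙ = 4.2n²π²/2.358².
First three modes:
  n=1: λ₁ = 4.2π²/2.358² ≈ 7.455
  n=2: λ₂ = 16.8π²/2.358² ≈ 29.821 (4× faster decay)
  n=3: λ₃ = 37.8π²/2.358² ≈ 67.097 (9× faster decay)
As t → ∞, higher modes decay exponentially faster. The n=1 mode dominates: v ~ c₁ sin(πx/2.358) e^{-λ₁t}.
Decay rate: λ₁ = 4.2π²/2.358² ≈ 7.455.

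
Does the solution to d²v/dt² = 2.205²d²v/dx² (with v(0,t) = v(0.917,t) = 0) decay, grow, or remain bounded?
v oscillates (no decay). Energy is conserved; the solution oscillates indefinitely as standing waves.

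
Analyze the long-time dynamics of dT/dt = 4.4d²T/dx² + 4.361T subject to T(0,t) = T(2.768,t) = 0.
Long-time behavior: T → 0. Diffusion dominates reaction (r=4.361 < κπ²/L²≈5.67); solution decays.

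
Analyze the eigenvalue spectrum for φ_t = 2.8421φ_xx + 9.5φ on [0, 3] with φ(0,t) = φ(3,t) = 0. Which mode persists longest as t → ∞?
Eigenvalues: λₙ = 2.8421n²π²/3² - 9.5.
First three modes:
  n=1: λ₁ = 2.8421π²/3² - 9.5 ≈ -6.383
  n=2: λ₂ = 11.3684π²/3² - 9.5 ≈ 2.967
  n=3: λ₃ = 25.5789π²/3² - 9.5 ≈ 18.55
Since 2.8421π²/3² ≈ 3.117 < 9.5, λ₁ < 0.
The n=1 mode grows fastest (−λₙ is largest for n=1) → dominates.
Asymptotic: φ ~ c₁ sin(πx/3) e^{6.383t} (exponential growth at rate −λ₁ ≈ 6.383).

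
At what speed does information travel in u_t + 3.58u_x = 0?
Speed = 3.58. Information travels along x - 3.58t = const (rightward).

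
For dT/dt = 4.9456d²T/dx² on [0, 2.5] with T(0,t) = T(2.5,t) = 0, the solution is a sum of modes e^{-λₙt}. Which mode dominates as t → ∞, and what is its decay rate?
Eigenvalues: λₙ = 4.9456n²π²/2.5².
First three modes:
  n=1: λ₁ = 4.9456π²/2.5² ≈ 7.81
  n=2: λ₂ = 19.7824π²/2.5² ≈ 31.239 (4× faster decay)
  n=3: λ₃ = 44.5104π²/2.5² ≈ 70.288 (9× faster decay)
As t → ∞, higher modes decay exponentially faster. The n=1 mode dominates: T ~ c₁ sin(πx/2.5) e^{-λ₁t}.
Decay rate: λ₁ = 4.9456π²/2.5² ≈ 7.81.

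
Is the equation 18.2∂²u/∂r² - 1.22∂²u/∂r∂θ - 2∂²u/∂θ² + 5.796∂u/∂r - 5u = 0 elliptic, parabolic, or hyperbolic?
Computing B² - 4AC with A = 18.2, B = -1.22, C = -2: discriminant = 147.0884 (positive). Answer: hyperbolic.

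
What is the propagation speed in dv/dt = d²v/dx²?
Infinite. The heat equation is parabolic, not hyperbolic, so disturbances propagate instantly.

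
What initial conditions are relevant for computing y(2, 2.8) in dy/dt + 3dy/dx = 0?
A single point: x = -6.4. The characteristic through (2, 2.8) is x - 3t = const, so x = 2 - 3·2.8 = -6.4.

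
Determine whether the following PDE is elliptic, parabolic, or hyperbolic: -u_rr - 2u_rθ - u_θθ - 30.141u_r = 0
Coefficients: A = -1, B = -2, C = -1. B² - 4AC = 0, which is zero, so the equation is parabolic.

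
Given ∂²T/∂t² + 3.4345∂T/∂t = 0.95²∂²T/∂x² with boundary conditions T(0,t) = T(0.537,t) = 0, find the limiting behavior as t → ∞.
T → 0. Damping (γ=3.4345) dissipates energy; oscillations decay exponentially.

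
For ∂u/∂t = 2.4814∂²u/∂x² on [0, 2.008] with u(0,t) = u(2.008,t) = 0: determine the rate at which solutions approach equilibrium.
Eigenvalues: λₙ = 2.4814n²π²/2.008².
First three modes:
  n=1: λ₁ = 2.4814π²/2.008² ≈ 6.074
  n=2: λ₂ = 9.9256π²/2.008² ≈ 24.296 (4× faster decay)
  n=3: λ₃ = 22.3326π²/2.008² ≈ 54.665 (9× faster decay)
As t → ∞, higher modes decay exponentially faster. The n=1 mode dominates: u ~ c₁ sin(πx/2.008) e^{-λ₁t}.
Decay rate: λ₁ = 2.4814π²/2.008² ≈ 6.074.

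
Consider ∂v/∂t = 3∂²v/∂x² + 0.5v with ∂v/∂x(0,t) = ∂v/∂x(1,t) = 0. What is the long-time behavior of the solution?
As t → ∞, v grows unboundedly. With Neumann BCs the constant mode has diffusion eigenvalue 0, so any r > 0 makes it grow like e^(0.5t); solution grows exponentially.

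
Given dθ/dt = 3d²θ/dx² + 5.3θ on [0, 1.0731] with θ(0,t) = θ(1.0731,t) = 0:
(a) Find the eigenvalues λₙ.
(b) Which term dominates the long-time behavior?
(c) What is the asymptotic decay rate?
Eigenvalues: λₙ = 3n²π²/1.0731² - 5.3.
First three modes:
  n=1: λ₁ = 3π²/1.0731² - 5.3 ≈ 20.412
  n=2: λ₂ = 12π²/1.0731² - 5.3 ≈ 97.549
  n=3: λ₃ = 27π²/1.0731² - 5.3 ≈ 226.111
Since 3π²/1.0731² ≈ 25.712 > 5.3, all λₙ > 0.
The n=1 mode decays slowest → dominates as t → ∞.
Asymptotic: θ ~ c₁ sin(πx/1.0731) e^{-λ₁t} with decay rate λ₁ ≈ 20.412.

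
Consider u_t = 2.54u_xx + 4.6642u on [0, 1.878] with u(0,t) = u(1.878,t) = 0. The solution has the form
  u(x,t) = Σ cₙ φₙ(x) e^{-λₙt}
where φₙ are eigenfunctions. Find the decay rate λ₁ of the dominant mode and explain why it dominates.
Eigenvalues: λₙ = 2.54n²π²/1.878² - 4.6642.
First three modes:
  n=1: λ₁ = 2.54π²/1.878² - 4.6642 ≈ 2.444
  n=2: λ₂ = 10.16π²/1.878² - 4.6642 ≈ 23.767
  n=3: λ₃ = 22.86π²/1.878² - 4.6642 ≈ 59.307
Since 2.54π²/1.878² ≈ 7.108 > 4.6642, all λₙ > 0.
The n=1 mode decays slowest → dominates as t → ∞.
Asymptotic: u ~ c₁ sin(πx/1.878) e^{-λ₁t} with decay rate λ₁ ≈ 2.444.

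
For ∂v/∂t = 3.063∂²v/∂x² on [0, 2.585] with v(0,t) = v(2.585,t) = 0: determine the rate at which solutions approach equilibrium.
Eigenvalues: λₙ = 3.063n²π²/2.585².
First three modes:
  n=1: λ₁ = 3.063π²/2.585² ≈ 4.524
  n=2: λ₂ = 12.252π²/2.585² ≈ 18.096 (4× faster decay)
  n=3: λ₃ = 27.567π²/2.585² ≈ 40.716 (9× faster decay)
As t → ∞, higher modes decay exponentially faster. The n=1 mode dominates: v ~ c₁ sin(πx/2.585) e^{-λ₁t}.
Decay rate: λ₁ = 3.063π²/2.585² ≈ 4.524.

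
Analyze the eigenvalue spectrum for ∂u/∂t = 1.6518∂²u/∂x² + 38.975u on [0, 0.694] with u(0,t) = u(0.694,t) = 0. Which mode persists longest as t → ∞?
Eigenvalues: λₙ = 1.6518n²π²/0.694² - 38.975.
First three modes:
  n=1: λ₁ = 1.6518π²/0.694² - 38.975 ≈ -5.127
  n=2: λ₂ = 6.6072π²/0.694² - 38.975 ≈ 96.419
  n=3: λ₃ = 14.8662π²/0.694² - 38.975 ≈ 265.661
Since 1.6518π²/0.694² ≈ 33.848 < 38.975, λ₁ < 0.
The n=1 mode grows fastest (−λₙ is largest for n=1) → dominates.
Asymptotic: u ~ c₁ sin(πx/0.694) e^{5.127t} (exponential growth at rate −λ₁ ≈ 5.127).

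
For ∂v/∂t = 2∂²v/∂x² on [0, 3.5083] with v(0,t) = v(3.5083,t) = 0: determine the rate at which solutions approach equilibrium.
Eigenvalues: λₙ = 2n²π²/3.5083².
First three modes:
  n=1: λ₁ = 2π²/3.5083² ≈ 1.604
  n=2: λ₂ = 8π²/3.5083² ≈ 6.415 (4× faster decay)
  n=3: λ₃ = 18π²/3.5083² ≈ 14.434 (9× faster decay)
As t → ∞, higher modes decay exponentially faster. The n=1 mode dominates: v ~ c₁ sin(πx/3.5083) e^{-λ₁t}.
Decay rate: λ₁ = 2π²/3.5083² ≈ 1.604.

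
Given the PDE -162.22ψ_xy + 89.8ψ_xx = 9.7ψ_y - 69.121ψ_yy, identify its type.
Rewriting in standard form: 89.8ψ_xx - 162.22ψ_xy + 69.121ψ_yy - 9.7ψ_y = 0. The second-order coefficients are A = 89.8, B = -162.22, C = 69.121. Since B² - 4AC = 1487.0652 > 0, this is a hyperbolic PDE.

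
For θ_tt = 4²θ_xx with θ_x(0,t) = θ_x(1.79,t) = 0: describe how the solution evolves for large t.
θ oscillates about a mean that drifts linearly in t (generically unbounded; no decay). There is no damping, so the nonconstant modes persist as standing waves (energy conserved, no decay). But with Neumann conditions at both ends the constant mode has eigenvalue 0: the spatial mean M(t) of θ satisfies M'' = 0, so M(t) = M(0) + M'(0)·t. Unless the initial velocity has zero mean (∫θ_t(x,0)dx = 0), the solution grows linearly in t (unbounded, though not exponentially); if it does have zero mean, the solution stays bounded and simply oscillates.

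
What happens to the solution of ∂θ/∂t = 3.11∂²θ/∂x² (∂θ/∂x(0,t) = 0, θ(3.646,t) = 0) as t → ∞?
θ → 0. Heat escapes through the Dirichlet boundary.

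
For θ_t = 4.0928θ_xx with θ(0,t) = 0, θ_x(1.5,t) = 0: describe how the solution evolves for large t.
θ → 0. Heat escapes through the Dirichlet boundary.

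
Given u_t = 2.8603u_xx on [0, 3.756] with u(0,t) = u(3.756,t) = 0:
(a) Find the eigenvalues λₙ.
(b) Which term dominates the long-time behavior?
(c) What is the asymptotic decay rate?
Eigenvalues: λₙ = 2.8603n²π²/3.756².
First three modes:
  n=1: λ₁ = 2.8603π²/3.756² ≈ 2.001
  n=2: λ₂ = 11.4412π²/3.756² ≈ 8.004 (4× faster decay)
  n=3: λ₃ = 25.7427π²/3.756² ≈ 18.01 (9× faster decay)
As t → ∞, higher modes decay exponentially faster. The n=1 mode dominates: u ~ c₁ sin(πx/3.756) e^{-λ₁t}.
Decay rate: λ₁ = 2.8603π²/3.756² ≈ 2.001.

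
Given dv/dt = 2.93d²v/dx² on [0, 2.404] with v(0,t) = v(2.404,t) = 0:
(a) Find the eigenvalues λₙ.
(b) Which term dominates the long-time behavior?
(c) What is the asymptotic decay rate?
Eigenvalues: λₙ = 2.93n²π²/2.404².
First three modes:
  n=1: λ₁ = 2.93π²/2.404² ≈ 5.004
  n=2: λ₂ = 11.72π²/2.404² ≈ 20.015 (4× faster decay)
  n=3: λ₃ = 26.37π²/2.404² ≈ 45.034 (9× faster decay)
As t → ∞, higher modes decay exponentially faster. The n=1 mode dominates: v ~ c₁ sin(πx/2.404) e^{-λ₁t}.
Decay rate: λ₁ = 2.93π²/2.404² ≈ 5.004.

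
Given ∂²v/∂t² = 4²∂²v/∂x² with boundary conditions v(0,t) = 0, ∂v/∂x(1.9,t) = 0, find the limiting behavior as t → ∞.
v oscillates (no decay). Energy is conserved; the solution oscillates indefinitely as standing waves.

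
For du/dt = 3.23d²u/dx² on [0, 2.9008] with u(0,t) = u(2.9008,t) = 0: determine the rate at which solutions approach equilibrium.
Eigenvalues: λₙ = 3.23n²π²/2.9008².
First three modes:
  n=1: λ₁ = 3.23π²/2.9008² ≈ 3.788
  n=2: λ₂ = 12.92π²/2.9008² ≈ 15.154 (4× faster decay)
  n=3: λ₃ = 29.07π²/2.9008² ≈ 34.096 (9× faster decay)
As t → ∞, higher modes decay exponentially faster. The n=1 mode dominates: u ~ c₁ sin(πx/2.9008) e^{-λ₁t}.
Decay rate: λ₁ = 3.23π²/2.9008² ≈ 3.788.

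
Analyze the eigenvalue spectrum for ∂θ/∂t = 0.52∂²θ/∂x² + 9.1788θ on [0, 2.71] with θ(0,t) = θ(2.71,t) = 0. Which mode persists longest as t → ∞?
Eigenvalues: λₙ = 0.52n²π²/2.71² - 9.1788.
First three modes:
  n=1: λ₁ = 0.52π²/2.71² - 9.1788 ≈ -8.48
  n=2: λ₂ = 2.08π²/2.71² - 9.1788 ≈ -6.384
  n=3: λ₃ = 4.68π²/2.71² - 9.1788 ≈ -2.889
Since 0.52π²/2.71² ≈ 0.699 < 9.1788, λ₁ < 0.
The n=1 mode grows fastest (−λₙ is largest for n=1) → dominates.
Asymptotic: θ ~ c₁ sin(πx/2.71) e^{8.48t} (exponential growth at rate −λ₁ ≈ 8.48).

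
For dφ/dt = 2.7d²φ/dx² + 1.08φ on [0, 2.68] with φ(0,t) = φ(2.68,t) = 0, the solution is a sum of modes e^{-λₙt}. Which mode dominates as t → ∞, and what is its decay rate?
Eigenvalues: λₙ = 2.7n²π²/2.68² - 1.08.
First three modes:
  n=1: λ₁ = 2.7π²/2.68² - 1.08 ≈ 2.63
  n=2: λ₂ = 10.8π²/2.68² - 1.08 ≈ 13.761
  n=3: λ₃ = 24.3π²/2.68² - 1.08 ≈ 32.312
Since 2.7π²/2.68² ≈ 3.71 > 1.08, all λₙ > 0.
The n=1 mode decays slowest → dominates as t → ∞.
Asymptotic: φ ~ c₁ sin(πx/2.68) e^{-λ₁t} with decay rate λ₁ ≈ 2.63.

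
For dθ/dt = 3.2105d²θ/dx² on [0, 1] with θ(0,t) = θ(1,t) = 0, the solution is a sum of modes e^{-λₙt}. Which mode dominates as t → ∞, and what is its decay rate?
Eigenvalues: λₙ = 3.2105n²π².
First three modes:
  n=1: λ₁ = 3.2105π² ≈ 31.686
  n=2: λ₂ = 12.842π² ≈ 126.745 (4× faster decay)
  n=3: λ₃ = 28.8945π² ≈ 285.177 (9× faster decay)
As t → ∞, higher modes decay exponentially faster. The n=1 mode dominates: θ ~ c₁ sin(πx) e^{-λ₁t}.
Decay rate: λ₁ = 3.2105π² ≈ 31.686.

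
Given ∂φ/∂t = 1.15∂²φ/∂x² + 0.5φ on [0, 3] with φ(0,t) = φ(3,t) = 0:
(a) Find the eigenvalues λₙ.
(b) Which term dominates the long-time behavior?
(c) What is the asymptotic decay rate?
Eigenvalues: λₙ = 1.15n²π²/3² - 0.5.
First three modes:
  n=1: λ₁ = 1.15π²/3² - 0.5 ≈ 0.761
  n=2: λ₂ = 4.6π²/3² - 0.5 ≈ 4.544
  n=3: λ₃ = 10.35π²/3² - 0.5 ≈ 10.85
Since 1.15π²/3² ≈ 1.261 > 0.5, all λₙ > 0.
The n=1 mode decays slowest → dominates as t → ∞.
Asymptotic: φ ~ c₁ sin(πx/3) e^{-λ₁t} with decay rate λ₁ ≈ 0.761.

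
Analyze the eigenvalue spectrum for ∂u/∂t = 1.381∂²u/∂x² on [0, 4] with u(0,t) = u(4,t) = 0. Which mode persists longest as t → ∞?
Eigenvalues: λₙ = 1.381n²π²/4².
First three modes:
  n=1: λ₁ = 1.381π²/4² ≈ 0.852
  n=2: λ₂ = 5.524π²/4² ≈ 3.407 (4× faster decay)
  n=3: λ₃ = 12.429π²/4² ≈ 7.667 (9× faster decay)
As t → ∞, higher modes decay exponentially faster. The n=1 mode dominates: u ~ c₁ sin(πx/4) e^{-λ₁t}.
Decay rate: λ₁ = 1.381π²/4² ≈ 0.852.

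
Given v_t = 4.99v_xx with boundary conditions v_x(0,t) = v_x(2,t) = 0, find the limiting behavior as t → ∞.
v → constant (steady state). Heat is conserved (no flux at boundaries); solution approaches the spatial average.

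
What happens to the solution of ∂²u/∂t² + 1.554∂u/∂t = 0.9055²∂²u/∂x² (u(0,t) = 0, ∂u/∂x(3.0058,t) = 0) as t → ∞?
u → 0. Damping (γ=1.554) dissipates energy; oscillations decay exponentially.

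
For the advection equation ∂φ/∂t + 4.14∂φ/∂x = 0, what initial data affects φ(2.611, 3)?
A single point: x = -9.809. The characteristic through (2.611, 3) is x - 4.14t = const, so x = 2.611 - 4.14·3 = -9.809.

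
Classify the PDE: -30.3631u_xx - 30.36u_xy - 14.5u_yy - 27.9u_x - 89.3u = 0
A = -30.3631, B = -30.36, C = -14.5. Discriminant B² - 4AC = -839.3302. Since -839.3302 < 0, elliptic.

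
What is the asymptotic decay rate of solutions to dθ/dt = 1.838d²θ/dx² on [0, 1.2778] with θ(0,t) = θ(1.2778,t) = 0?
Eigenvalues: λₙ = 1.838n²π²/1.2778².
First three modes:
  n=1: λ₁ = 1.838π²/1.2778² ≈ 11.11
  n=2: λ₂ = 7.352π²/1.2778² ≈ 44.441 (4× faster decay)
  n=3: λ₃ = 16.542π²/1.2778² ≈ 99.991 (9× faster decay)
As t → ∞, higher modes decay exponentially faster. The n=1 mode dominates: θ ~ c₁ sin(πx/1.2778) e^{-λ₁t}.
Decay rate: λ₁ = 1.838π²/1.2778² ≈ 11.11.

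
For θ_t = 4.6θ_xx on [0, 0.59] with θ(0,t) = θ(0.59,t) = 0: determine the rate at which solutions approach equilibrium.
Eigenvalues: λₙ = 4.6n²π²/0.59².
First three modes:
  n=1: λ₁ = 4.6π²/0.59² ≈ 130.423
  n=2: λ₂ = 18.4π²/0.59² ≈ 521.691 (4× faster decay)
  n=3: λ₃ = 41.4π²/0.59² ≈ 1173.805 (9× faster decay)
As t → ∞, higher modes decay exponentially faster. The n=1 mode dominates: θ ~ c₁ sin(πx/0.59) e^{-λ₁t}.
Decay rate: λ₁ = 4.6π²/0.59² ≈ 130.423.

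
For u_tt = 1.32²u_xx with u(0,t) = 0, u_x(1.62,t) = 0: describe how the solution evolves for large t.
u oscillates (no decay). Energy is conserved; the solution oscillates indefinitely as standing waves.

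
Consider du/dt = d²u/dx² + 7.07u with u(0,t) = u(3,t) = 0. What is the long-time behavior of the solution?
As t → ∞, u grows unboundedly. Reaction dominates diffusion (r=7.07 > κπ²/L²≈1.1); solution grows exponentially.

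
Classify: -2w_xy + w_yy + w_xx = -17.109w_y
Rewriting in standard form: w_xx - 2w_xy + w_yy + 17.109w_y = 0. Parabolic (discriminant = 0).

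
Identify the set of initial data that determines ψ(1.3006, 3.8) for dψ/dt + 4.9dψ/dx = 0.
A single point: x = -17.3194. The characteristic through (1.3006, 3.8) is x - 4.9t = const, so x = 1.3006 - 4.9·3.8 = -17.3194.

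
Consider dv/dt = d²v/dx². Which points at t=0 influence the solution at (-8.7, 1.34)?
The entire real line. The heat equation has infinite propagation speed: any initial disturbance instantly affects all points (though exponentially small far away).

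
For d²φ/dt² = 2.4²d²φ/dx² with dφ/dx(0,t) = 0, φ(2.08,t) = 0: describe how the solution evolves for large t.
φ oscillates (no decay). Energy is conserved; the solution oscillates indefinitely as standing waves.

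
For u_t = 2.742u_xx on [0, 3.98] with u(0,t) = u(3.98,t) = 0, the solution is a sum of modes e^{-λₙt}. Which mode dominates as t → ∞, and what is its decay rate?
Eigenvalues: λₙ = 2.742n²π²/3.98².
First three modes:
  n=1: λ₁ = 2.742π²/3.98² ≈ 1.708
  n=2: λ₂ = 10.968π²/3.98² ≈ 6.834 (4× faster decay)
  n=3: λ₃ = 24.678π²/3.98² ≈ 15.376 (9× faster decay)
As t → ∞, higher modes decay exponentially faster. The n=1 mode dominates: u ~ c₁ sin(πx/3.98) e^{-λ₁t}.
Decay rate: λ₁ = 2.742π²/3.98² ≈ 1.708.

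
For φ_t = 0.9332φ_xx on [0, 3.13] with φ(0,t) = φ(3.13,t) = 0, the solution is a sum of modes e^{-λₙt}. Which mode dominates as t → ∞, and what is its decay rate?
Eigenvalues: λₙ = 0.9332n²π²/3.13².
First three modes:
  n=1: λ₁ = 0.9332π²/3.13² ≈ 0.94
  n=2: λ₂ = 3.7328π²/3.13² ≈ 3.761 (4× faster decay)
  n=3: λ₃ = 8.3988π²/3.13² ≈ 8.461 (9× faster decay)
As t → ∞, higher modes decay exponentially faster. The n=1 mode dominates: φ ~ c₁ sin(πx/3.13) e^{-λ₁t}.
Decay rate: λ₁ = 0.9332π²/3.13² ≈ 0.94.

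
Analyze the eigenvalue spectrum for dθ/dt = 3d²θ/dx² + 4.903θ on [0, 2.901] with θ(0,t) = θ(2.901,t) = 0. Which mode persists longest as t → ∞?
Eigenvalues: λₙ = 3n²π²/2.901² - 4.903.
First three modes:
  n=1: λ₁ = 3π²/2.901² - 4.903 ≈ -1.385
  n=2: λ₂ = 12π²/2.901² - 4.903 ≈ 9.17
  n=3: λ₃ = 27π²/2.901² - 4.903 ≈ 26.761
Since 3π²/2.901² ≈ 3.518 < 4.903, λ₁ < 0.
The n=1 mode grows fastest (−λₙ is largest for n=1) → dominates.
Asymptotic: θ ~ c₁ sin(πx/2.901) e^{1.385t} (exponential growth at rate −λ₁ ≈ 1.385).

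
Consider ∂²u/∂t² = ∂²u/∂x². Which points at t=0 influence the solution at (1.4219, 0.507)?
Domain of dependence: [0.9149, 1.9289]. Signals travel at speed 1, so data within |x - 1.4219| ≤ 1·0.507 = 0.507 can reach the point.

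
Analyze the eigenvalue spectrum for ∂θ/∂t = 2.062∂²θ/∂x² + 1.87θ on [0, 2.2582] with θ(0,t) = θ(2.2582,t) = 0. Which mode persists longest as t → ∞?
Eigenvalues: λₙ = 2.062n²π²/2.2582² - 1.87.
First three modes:
  n=1: λ₁ = 2.062π²/2.2582² - 1.87 ≈ 2.121
  n=2: λ₂ = 8.248π²/2.2582² - 1.87 ≈ 14.093
  n=3: λ₃ = 18.558π²/2.2582² - 1.87 ≈ 34.048
Since 2.062π²/2.2582² ≈ 3.991 > 1.87, all λₙ > 0.
The n=1 mode decays slowest → dominates as t → ∞.
Asymptotic: θ ~ c₁ sin(πx/2.2582) e^{-λ₁t} with decay rate λ₁ ≈ 2.121.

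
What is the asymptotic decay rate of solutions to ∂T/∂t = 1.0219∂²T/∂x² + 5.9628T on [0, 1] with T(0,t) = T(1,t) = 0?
Eigenvalues: λₙ = 1.0219n²π²/1² - 5.9628.
First three modes:
  n=1: λ₁ = 1.0219π² - 5.9628 ≈ 4.123
  n=2: λ₂ = 4.0876π² - 5.9628 ≈ 34.38
  n=3: λ₃ = 9.1971π² - 5.9628 ≈ 84.809
Since 1.0219π² ≈ 10.086 > 5.9628, all λₙ > 0.
The n=1 mode decays slowest → dominates as t → ∞.
Asymptotic: T ~ c₁ sin(πx/1) e^{-λ₁t} with decay rate λ₁ ≈ 4.123.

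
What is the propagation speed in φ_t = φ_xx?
Infinite. The heat equation is parabolic, not hyperbolic, so disturbances propagate instantly.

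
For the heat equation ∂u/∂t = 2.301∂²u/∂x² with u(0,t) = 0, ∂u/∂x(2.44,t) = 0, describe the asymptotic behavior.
u → 0. Heat escapes through the Dirichlet boundary.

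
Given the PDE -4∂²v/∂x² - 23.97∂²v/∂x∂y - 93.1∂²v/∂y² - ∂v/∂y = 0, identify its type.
The second-order coefficients are A = -4, B = -23.97, C = -93.1. Since B² - 4AC = -915.0391 < 0, this is an elliptic PDE.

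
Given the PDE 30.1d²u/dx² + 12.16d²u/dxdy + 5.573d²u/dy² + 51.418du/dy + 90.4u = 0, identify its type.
The second-order coefficients are A = 30.1, B = 12.16, C = 5.573. Since B² - 4AC = -523.1236 < 0, this is an elliptic PDE.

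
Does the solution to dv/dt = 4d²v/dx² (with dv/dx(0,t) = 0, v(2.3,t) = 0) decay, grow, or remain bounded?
v → 0. Heat escapes through the Dirichlet boundary.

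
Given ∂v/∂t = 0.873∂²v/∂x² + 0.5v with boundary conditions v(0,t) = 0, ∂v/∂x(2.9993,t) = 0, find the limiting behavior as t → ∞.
v grows unboundedly. Reaction dominates diffusion (r=0.5 > κπ²/(4L²)≈0.24); solution grows exponentially.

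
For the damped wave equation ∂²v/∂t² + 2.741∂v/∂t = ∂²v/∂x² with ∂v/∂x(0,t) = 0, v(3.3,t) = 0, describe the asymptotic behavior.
v → 0. Damping (γ=2.741) dissipates energy; oscillations decay exponentially.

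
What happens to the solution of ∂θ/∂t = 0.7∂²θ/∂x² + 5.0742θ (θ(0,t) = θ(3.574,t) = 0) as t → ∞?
θ grows unboundedly. Reaction dominates diffusion (r=5.0742 > κπ²/L²≈0.54); solution grows exponentially.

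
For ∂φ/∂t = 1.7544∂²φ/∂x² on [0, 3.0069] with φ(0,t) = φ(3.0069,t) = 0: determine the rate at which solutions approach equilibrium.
Eigenvalues: λₙ = 1.7544n²π²/3.0069².
First three modes:
  n=1: λ₁ = 1.7544π²/3.0069² ≈ 1.915
  n=2: λ₂ = 7.0176π²/3.0069² ≈ 7.66 (4× faster decay)
  n=3: λ₃ = 15.7896π²/3.0069² ≈ 17.236 (9× faster decay)
As t → ∞, higher modes decay exponentially faster. The n=1 mode dominates: φ ~ c₁ sin(πx/3.0069) e^{-λ₁t}.
Decay rate: λ₁ = 1.7544π²/3.0069² ≈ 1.915.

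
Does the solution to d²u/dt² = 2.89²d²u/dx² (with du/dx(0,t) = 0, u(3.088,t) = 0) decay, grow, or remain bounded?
u oscillates (no decay). Energy is conserved; the solution oscillates indefinitely as standing waves.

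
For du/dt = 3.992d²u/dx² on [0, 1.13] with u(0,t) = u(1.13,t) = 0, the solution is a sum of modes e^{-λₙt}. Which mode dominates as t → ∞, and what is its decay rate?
Eigenvalues: λₙ = 3.992n²π²/1.13².
First three modes:
  n=1: λ₁ = 3.992π²/1.13² ≈ 30.856
  n=2: λ₂ = 15.968π²/1.13² ≈ 123.422 (4× faster decay)
  n=3: λ₃ = 35.928π²/1.13² ≈ 277.7 (9× faster decay)
As t → ∞, higher modes decay exponentially faster. The n=1 mode dominates: u ~ c₁ sin(πx/1.13) e^{-λ₁t}.
Decay rate: λ₁ = 3.992π²/1.13² ≈ 30.856.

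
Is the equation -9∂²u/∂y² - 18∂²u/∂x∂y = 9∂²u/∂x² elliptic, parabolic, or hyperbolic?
Rewriting in standard form: -9∂²u/∂x² - 18∂²u/∂x∂y - 9∂²u/∂y² = 0. Computing B² - 4AC with A = -9, B = -18, C = -9: discriminant = 0 (zero). Answer: parabolic.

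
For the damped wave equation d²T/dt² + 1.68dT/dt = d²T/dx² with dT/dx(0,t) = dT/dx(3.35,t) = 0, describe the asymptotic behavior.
T → constant (steady state). Damping (γ=1.68) dissipates the nonconstant modes; with Neumann BCs the spatial average obeys M''+γM'=0 and tends to a finite limit.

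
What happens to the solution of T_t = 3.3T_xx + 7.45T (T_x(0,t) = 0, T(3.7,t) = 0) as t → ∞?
T grows unboundedly. Reaction dominates diffusion (r=7.45 > κπ²/(4L²)≈0.59); solution grows exponentially.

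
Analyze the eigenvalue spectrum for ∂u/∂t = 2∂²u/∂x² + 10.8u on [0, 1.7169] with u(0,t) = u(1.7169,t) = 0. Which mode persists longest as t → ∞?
Eigenvalues: λₙ = 2n²π²/1.7169² - 10.8.
First three modes:
  n=1: λ₁ = 2π²/1.7169² - 10.8 ≈ -4.104
  n=2: λ₂ = 8π²/1.7169² - 10.8 ≈ 15.985
  n=3: λ₃ = 18π²/1.7169² - 10.8 ≈ 49.467
Since 2π²/1.7169² ≈ 6.696 < 10.8, λ₁ < 0.
The n=1 mode grows fastest (−λₙ is largest for n=1) → dominates.
Asymptotic: u ~ c₁ sin(πx/1.7169) e^{4.104t} (exponential growth at rate −λ₁ ≈ 4.104).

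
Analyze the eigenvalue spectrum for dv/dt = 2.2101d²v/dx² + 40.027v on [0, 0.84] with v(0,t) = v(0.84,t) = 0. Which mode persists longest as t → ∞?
Eigenvalues: λₙ = 2.2101n²π²/0.84² - 40.027.
First three modes:
  n=1: λ₁ = 2.2101π²/0.84² - 40.027 ≈ -9.113
  n=2: λ₂ = 8.8404π²/0.84² - 40.027 ≈ 83.628
  n=3: λ₃ = 19.8909π²/0.84² - 40.027 ≈ 238.198
Since 2.2101π²/0.84² ≈ 30.914 < 40.027, λ₁ < 0.
The n=1 mode grows fastest (−λₙ is largest for n=1) → dominates.
Asymptotic: v ~ c₁ sin(πx/0.84) e^{9.113t} (exponential growth at rate −λ₁ ≈ 9.113).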